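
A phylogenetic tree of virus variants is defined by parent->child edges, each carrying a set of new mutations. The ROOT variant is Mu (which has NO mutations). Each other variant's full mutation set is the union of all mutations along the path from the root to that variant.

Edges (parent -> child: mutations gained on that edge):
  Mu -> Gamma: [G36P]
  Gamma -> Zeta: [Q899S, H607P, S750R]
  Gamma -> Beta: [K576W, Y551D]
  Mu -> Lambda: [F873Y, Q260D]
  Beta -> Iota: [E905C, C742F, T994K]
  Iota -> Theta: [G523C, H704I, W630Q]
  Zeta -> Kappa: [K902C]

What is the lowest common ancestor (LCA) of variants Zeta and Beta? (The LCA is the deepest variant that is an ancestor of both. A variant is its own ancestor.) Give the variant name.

Answer: Gamma

Derivation:
Path from root to Zeta: Mu -> Gamma -> Zeta
  ancestors of Zeta: {Mu, Gamma, Zeta}
Path from root to Beta: Mu -> Gamma -> Beta
  ancestors of Beta: {Mu, Gamma, Beta}
Common ancestors: {Mu, Gamma}
Walk up from Beta: Beta (not in ancestors of Zeta), Gamma (in ancestors of Zeta), Mu (in ancestors of Zeta)
Deepest common ancestor (LCA) = Gamma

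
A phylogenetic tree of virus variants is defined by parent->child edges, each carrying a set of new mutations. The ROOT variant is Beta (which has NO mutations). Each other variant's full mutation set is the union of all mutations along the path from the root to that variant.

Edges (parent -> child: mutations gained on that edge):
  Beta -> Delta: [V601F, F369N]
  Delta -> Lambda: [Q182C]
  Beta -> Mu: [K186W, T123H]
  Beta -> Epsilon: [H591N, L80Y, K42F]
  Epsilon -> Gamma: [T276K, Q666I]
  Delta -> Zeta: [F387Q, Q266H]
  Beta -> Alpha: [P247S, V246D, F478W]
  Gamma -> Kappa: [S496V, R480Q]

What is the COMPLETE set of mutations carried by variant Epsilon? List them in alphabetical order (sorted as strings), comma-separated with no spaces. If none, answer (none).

Answer: H591N,K42F,L80Y

Derivation:
At Beta: gained [] -> total []
At Epsilon: gained ['H591N', 'L80Y', 'K42F'] -> total ['H591N', 'K42F', 'L80Y']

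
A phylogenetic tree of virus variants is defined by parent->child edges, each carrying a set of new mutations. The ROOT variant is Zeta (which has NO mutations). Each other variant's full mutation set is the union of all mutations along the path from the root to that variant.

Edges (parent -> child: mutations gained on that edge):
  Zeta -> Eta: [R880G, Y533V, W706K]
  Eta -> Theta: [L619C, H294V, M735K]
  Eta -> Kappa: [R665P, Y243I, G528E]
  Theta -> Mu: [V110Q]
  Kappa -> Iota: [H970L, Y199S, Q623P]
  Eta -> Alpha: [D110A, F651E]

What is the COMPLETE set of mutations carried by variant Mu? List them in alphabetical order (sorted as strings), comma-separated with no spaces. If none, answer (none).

At Zeta: gained [] -> total []
At Eta: gained ['R880G', 'Y533V', 'W706K'] -> total ['R880G', 'W706K', 'Y533V']
At Theta: gained ['L619C', 'H294V', 'M735K'] -> total ['H294V', 'L619C', 'M735K', 'R880G', 'W706K', 'Y533V']
At Mu: gained ['V110Q'] -> total ['H294V', 'L619C', 'M735K', 'R880G', 'V110Q', 'W706K', 'Y533V']

Answer: H294V,L619C,M735K,R880G,V110Q,W706K,Y533V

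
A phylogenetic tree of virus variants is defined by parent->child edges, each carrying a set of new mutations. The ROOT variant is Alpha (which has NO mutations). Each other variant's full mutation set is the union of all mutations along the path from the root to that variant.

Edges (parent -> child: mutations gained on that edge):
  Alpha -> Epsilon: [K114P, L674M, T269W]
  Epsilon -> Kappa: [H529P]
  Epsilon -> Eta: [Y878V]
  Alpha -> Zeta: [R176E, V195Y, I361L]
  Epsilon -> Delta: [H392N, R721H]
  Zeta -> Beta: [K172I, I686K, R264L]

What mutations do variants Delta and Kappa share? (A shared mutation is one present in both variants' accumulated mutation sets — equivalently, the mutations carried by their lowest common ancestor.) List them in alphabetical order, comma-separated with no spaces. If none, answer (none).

Accumulating mutations along path to Delta:
  At Alpha: gained [] -> total []
  At Epsilon: gained ['K114P', 'L674M', 'T269W'] -> total ['K114P', 'L674M', 'T269W']
  At Delta: gained ['H392N', 'R721H'] -> total ['H392N', 'K114P', 'L674M', 'R721H', 'T269W']
Mutations(Delta) = ['H392N', 'K114P', 'L674M', 'R721H', 'T269W']
Accumulating mutations along path to Kappa:
  At Alpha: gained [] -> total []
  At Epsilon: gained ['K114P', 'L674M', 'T269W'] -> total ['K114P', 'L674M', 'T269W']
  At Kappa: gained ['H529P'] -> total ['H529P', 'K114P', 'L674M', 'T269W']
Mutations(Kappa) = ['H529P', 'K114P', 'L674M', 'T269W']
Intersection: ['H392N', 'K114P', 'L674M', 'R721H', 'T269W'] ∩ ['H529P', 'K114P', 'L674M', 'T269W'] = ['K114P', 'L674M', 'T269W']

Answer: K114P,L674M,T269W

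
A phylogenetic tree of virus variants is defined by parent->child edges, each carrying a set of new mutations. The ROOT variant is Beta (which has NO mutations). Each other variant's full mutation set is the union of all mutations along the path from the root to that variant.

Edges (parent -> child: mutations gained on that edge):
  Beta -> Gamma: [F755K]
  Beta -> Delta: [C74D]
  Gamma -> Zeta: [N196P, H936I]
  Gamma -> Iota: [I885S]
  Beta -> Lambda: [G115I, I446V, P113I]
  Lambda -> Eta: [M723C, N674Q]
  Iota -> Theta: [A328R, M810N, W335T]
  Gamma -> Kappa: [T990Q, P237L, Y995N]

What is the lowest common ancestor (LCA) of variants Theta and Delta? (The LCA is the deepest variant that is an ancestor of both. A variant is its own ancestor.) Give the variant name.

Answer: Beta

Derivation:
Path from root to Theta: Beta -> Gamma -> Iota -> Theta
  ancestors of Theta: {Beta, Gamma, Iota, Theta}
Path from root to Delta: Beta -> Delta
  ancestors of Delta: {Beta, Delta}
Common ancestors: {Beta}
Walk up from Delta: Delta (not in ancestors of Theta), Beta (in ancestors of Theta)
Deepest common ancestor (LCA) = Beta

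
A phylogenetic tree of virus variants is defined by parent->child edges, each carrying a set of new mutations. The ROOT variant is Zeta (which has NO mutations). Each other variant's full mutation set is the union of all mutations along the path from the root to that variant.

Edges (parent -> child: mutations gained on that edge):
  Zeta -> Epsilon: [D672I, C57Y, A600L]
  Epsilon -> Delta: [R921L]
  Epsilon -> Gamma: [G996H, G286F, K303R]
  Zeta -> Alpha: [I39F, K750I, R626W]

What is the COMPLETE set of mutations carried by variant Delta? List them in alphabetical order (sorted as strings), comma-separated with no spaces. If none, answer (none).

At Zeta: gained [] -> total []
At Epsilon: gained ['D672I', 'C57Y', 'A600L'] -> total ['A600L', 'C57Y', 'D672I']
At Delta: gained ['R921L'] -> total ['A600L', 'C57Y', 'D672I', 'R921L']

Answer: A600L,C57Y,D672I,R921L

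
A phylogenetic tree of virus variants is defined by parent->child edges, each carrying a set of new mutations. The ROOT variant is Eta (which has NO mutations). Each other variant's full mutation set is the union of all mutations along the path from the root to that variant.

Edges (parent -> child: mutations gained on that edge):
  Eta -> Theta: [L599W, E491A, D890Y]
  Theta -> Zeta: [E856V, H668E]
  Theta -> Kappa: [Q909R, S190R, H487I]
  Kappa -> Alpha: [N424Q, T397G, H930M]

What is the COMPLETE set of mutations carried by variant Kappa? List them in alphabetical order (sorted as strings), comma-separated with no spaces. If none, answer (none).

Answer: D890Y,E491A,H487I,L599W,Q909R,S190R

Derivation:
At Eta: gained [] -> total []
At Theta: gained ['L599W', 'E491A', 'D890Y'] -> total ['D890Y', 'E491A', 'L599W']
At Kappa: gained ['Q909R', 'S190R', 'H487I'] -> total ['D890Y', 'E491A', 'H487I', 'L599W', 'Q909R', 'S190R']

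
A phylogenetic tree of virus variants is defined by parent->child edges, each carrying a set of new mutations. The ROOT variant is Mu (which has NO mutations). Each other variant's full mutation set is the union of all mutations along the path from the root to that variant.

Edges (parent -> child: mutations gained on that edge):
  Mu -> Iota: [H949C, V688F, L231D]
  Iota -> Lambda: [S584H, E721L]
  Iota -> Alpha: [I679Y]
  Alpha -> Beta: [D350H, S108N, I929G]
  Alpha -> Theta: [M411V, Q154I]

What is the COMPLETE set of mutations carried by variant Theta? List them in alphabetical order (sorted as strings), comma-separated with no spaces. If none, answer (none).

At Mu: gained [] -> total []
At Iota: gained ['H949C', 'V688F', 'L231D'] -> total ['H949C', 'L231D', 'V688F']
At Alpha: gained ['I679Y'] -> total ['H949C', 'I679Y', 'L231D', 'V688F']
At Theta: gained ['M411V', 'Q154I'] -> total ['H949C', 'I679Y', 'L231D', 'M411V', 'Q154I', 'V688F']

Answer: H949C,I679Y,L231D,M411V,Q154I,V688F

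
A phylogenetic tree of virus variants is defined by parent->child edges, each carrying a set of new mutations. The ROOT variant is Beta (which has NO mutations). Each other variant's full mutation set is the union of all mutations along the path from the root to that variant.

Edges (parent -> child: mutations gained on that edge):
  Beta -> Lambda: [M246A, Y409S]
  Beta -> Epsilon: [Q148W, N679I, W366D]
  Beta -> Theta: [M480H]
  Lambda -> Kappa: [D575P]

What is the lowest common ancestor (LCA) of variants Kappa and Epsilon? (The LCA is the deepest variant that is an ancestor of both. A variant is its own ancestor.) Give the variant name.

Path from root to Kappa: Beta -> Lambda -> Kappa
  ancestors of Kappa: {Beta, Lambda, Kappa}
Path from root to Epsilon: Beta -> Epsilon
  ancestors of Epsilon: {Beta, Epsilon}
Common ancestors: {Beta}
Walk up from Epsilon: Epsilon (not in ancestors of Kappa), Beta (in ancestors of Kappa)
Deepest common ancestor (LCA) = Beta

Answer: Beta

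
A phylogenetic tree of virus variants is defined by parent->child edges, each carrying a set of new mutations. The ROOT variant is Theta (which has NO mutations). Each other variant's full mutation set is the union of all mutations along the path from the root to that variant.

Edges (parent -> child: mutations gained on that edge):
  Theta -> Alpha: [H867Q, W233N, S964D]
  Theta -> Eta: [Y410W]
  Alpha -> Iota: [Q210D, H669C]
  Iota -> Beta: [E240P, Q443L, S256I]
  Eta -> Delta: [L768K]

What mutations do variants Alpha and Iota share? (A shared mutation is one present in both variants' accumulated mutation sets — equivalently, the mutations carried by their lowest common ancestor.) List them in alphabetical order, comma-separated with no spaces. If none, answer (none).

Answer: H867Q,S964D,W233N

Derivation:
Accumulating mutations along path to Alpha:
  At Theta: gained [] -> total []
  At Alpha: gained ['H867Q', 'W233N', 'S964D'] -> total ['H867Q', 'S964D', 'W233N']
Mutations(Alpha) = ['H867Q', 'S964D', 'W233N']
Accumulating mutations along path to Iota:
  At Theta: gained [] -> total []
  At Alpha: gained ['H867Q', 'W233N', 'S964D'] -> total ['H867Q', 'S964D', 'W233N']
  At Iota: gained ['Q210D', 'H669C'] -> total ['H669C', 'H867Q', 'Q210D', 'S964D', 'W233N']
Mutations(Iota) = ['H669C', 'H867Q', 'Q210D', 'S964D', 'W233N']
Intersection: ['H867Q', 'S964D', 'W233N'] ∩ ['H669C', 'H867Q', 'Q210D', 'S964D', 'W233N'] = ['H867Q', 'S964D', 'W233N']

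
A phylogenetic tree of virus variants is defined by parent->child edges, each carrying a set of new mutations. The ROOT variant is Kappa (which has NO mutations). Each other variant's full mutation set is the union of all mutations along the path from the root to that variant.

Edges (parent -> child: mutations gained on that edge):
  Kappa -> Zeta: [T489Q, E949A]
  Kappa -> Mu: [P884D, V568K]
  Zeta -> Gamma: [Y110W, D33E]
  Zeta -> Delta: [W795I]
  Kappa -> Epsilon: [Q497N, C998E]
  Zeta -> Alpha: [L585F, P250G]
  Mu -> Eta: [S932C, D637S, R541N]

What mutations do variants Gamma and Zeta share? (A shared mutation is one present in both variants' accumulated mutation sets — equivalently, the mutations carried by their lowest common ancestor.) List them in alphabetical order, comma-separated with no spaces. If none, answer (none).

Accumulating mutations along path to Gamma:
  At Kappa: gained [] -> total []
  At Zeta: gained ['T489Q', 'E949A'] -> total ['E949A', 'T489Q']
  At Gamma: gained ['Y110W', 'D33E'] -> total ['D33E', 'E949A', 'T489Q', 'Y110W']
Mutations(Gamma) = ['D33E', 'E949A', 'T489Q', 'Y110W']
Accumulating mutations along path to Zeta:
  At Kappa: gained [] -> total []
  At Zeta: gained ['T489Q', 'E949A'] -> total ['E949A', 'T489Q']
Mutations(Zeta) = ['E949A', 'T489Q']
Intersection: ['D33E', 'E949A', 'T489Q', 'Y110W'] ∩ ['E949A', 'T489Q'] = ['E949A', 'T489Q']

Answer: E949A,T489Q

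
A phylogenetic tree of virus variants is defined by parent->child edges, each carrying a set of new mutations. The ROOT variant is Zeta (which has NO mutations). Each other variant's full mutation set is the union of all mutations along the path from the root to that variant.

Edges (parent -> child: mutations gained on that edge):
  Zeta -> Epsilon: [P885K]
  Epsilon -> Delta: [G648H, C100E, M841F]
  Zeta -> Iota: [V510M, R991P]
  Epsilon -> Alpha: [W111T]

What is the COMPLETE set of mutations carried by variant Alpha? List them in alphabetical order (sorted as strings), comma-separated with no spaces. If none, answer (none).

Answer: P885K,W111T

Derivation:
At Zeta: gained [] -> total []
At Epsilon: gained ['P885K'] -> total ['P885K']
At Alpha: gained ['W111T'] -> total ['P885K', 'W111T']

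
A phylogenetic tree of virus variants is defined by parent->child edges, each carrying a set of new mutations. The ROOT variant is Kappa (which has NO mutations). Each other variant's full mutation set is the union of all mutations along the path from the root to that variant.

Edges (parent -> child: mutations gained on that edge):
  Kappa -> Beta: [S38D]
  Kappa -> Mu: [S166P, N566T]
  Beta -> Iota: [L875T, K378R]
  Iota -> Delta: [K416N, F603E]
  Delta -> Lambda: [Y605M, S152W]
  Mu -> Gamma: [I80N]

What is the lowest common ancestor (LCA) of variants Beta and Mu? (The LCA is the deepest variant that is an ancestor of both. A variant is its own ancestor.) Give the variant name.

Path from root to Beta: Kappa -> Beta
  ancestors of Beta: {Kappa, Beta}
Path from root to Mu: Kappa -> Mu
  ancestors of Mu: {Kappa, Mu}
Common ancestors: {Kappa}
Walk up from Mu: Mu (not in ancestors of Beta), Kappa (in ancestors of Beta)
Deepest common ancestor (LCA) = Kappa

Answer: Kappa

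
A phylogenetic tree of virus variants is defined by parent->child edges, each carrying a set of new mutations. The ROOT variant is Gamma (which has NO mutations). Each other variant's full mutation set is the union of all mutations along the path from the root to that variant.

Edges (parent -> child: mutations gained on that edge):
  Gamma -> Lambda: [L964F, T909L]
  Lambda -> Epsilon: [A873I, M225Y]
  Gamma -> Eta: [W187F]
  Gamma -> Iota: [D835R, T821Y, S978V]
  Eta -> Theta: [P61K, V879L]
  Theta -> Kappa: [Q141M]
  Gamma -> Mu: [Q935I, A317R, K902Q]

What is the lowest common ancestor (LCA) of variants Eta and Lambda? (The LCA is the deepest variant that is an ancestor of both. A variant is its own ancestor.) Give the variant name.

Path from root to Eta: Gamma -> Eta
  ancestors of Eta: {Gamma, Eta}
Path from root to Lambda: Gamma -> Lambda
  ancestors of Lambda: {Gamma, Lambda}
Common ancestors: {Gamma}
Walk up from Lambda: Lambda (not in ancestors of Eta), Gamma (in ancestors of Eta)
Deepest common ancestor (LCA) = Gamma

Answer: Gamma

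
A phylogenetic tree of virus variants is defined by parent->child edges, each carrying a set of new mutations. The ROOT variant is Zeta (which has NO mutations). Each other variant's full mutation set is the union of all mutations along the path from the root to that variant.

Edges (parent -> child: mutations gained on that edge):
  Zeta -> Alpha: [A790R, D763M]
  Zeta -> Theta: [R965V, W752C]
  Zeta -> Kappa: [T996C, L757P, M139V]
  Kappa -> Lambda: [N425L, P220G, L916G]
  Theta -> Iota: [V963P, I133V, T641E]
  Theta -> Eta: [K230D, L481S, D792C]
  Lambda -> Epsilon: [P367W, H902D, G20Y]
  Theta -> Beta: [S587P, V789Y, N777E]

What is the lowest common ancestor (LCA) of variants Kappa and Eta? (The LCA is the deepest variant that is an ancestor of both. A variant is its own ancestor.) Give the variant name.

Answer: Zeta

Derivation:
Path from root to Kappa: Zeta -> Kappa
  ancestors of Kappa: {Zeta, Kappa}
Path from root to Eta: Zeta -> Theta -> Eta
  ancestors of Eta: {Zeta, Theta, Eta}
Common ancestors: {Zeta}
Walk up from Eta: Eta (not in ancestors of Kappa), Theta (not in ancestors of Kappa), Zeta (in ancestors of Kappa)
Deepest common ancestor (LCA) = Zeta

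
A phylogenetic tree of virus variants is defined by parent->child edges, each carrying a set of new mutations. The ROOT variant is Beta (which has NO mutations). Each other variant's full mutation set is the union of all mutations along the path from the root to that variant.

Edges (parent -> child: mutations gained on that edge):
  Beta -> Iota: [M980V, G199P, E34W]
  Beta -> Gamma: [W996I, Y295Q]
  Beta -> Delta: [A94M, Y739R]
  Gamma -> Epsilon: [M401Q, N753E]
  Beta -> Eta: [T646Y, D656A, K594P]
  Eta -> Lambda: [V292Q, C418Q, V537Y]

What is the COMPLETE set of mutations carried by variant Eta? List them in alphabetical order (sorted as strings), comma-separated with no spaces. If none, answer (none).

At Beta: gained [] -> total []
At Eta: gained ['T646Y', 'D656A', 'K594P'] -> total ['D656A', 'K594P', 'T646Y']

Answer: D656A,K594P,T646Y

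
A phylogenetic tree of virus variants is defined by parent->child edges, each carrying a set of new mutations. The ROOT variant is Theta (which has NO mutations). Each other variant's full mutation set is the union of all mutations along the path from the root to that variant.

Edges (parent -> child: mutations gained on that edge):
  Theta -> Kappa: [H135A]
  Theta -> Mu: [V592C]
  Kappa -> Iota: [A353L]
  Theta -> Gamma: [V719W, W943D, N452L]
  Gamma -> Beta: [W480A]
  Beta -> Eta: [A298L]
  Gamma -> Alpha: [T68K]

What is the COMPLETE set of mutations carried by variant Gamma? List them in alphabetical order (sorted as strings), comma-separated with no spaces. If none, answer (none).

At Theta: gained [] -> total []
At Gamma: gained ['V719W', 'W943D', 'N452L'] -> total ['N452L', 'V719W', 'W943D']

Answer: N452L,V719W,W943D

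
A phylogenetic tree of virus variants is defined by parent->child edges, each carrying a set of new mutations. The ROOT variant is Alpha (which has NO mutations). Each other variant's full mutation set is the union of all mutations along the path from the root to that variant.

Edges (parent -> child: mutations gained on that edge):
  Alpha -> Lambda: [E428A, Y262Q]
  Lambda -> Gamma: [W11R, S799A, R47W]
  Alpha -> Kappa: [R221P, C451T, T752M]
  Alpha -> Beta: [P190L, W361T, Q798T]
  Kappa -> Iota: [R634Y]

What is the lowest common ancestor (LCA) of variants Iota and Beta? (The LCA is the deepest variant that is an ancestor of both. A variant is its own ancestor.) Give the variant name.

Path from root to Iota: Alpha -> Kappa -> Iota
  ancestors of Iota: {Alpha, Kappa, Iota}
Path from root to Beta: Alpha -> Beta
  ancestors of Beta: {Alpha, Beta}
Common ancestors: {Alpha}
Walk up from Beta: Beta (not in ancestors of Iota), Alpha (in ancestors of Iota)
Deepest common ancestor (LCA) = Alpha

Answer: Alpha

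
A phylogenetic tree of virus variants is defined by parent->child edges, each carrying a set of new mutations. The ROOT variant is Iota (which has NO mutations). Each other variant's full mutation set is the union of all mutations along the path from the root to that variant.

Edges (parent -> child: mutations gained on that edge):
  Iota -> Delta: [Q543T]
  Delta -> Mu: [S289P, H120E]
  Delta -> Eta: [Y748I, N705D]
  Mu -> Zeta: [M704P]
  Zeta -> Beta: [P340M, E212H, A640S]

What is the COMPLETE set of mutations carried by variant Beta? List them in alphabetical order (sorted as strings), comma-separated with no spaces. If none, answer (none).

Answer: A640S,E212H,H120E,M704P,P340M,Q543T,S289P

Derivation:
At Iota: gained [] -> total []
At Delta: gained ['Q543T'] -> total ['Q543T']
At Mu: gained ['S289P', 'H120E'] -> total ['H120E', 'Q543T', 'S289P']
At Zeta: gained ['M704P'] -> total ['H120E', 'M704P', 'Q543T', 'S289P']
At Beta: gained ['P340M', 'E212H', 'A640S'] -> total ['A640S', 'E212H', 'H120E', 'M704P', 'P340M', 'Q543T', 'S289P']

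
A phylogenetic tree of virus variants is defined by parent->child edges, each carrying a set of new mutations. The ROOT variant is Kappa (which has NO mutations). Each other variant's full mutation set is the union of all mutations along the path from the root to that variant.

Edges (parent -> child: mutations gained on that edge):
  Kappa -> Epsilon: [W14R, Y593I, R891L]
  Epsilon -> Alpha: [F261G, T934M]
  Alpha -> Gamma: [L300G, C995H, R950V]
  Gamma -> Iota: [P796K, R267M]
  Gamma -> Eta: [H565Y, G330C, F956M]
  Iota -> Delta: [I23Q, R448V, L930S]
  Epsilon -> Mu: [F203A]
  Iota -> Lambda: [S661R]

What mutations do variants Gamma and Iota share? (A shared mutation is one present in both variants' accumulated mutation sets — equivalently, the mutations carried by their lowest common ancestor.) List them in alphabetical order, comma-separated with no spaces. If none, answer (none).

Accumulating mutations along path to Gamma:
  At Kappa: gained [] -> total []
  At Epsilon: gained ['W14R', 'Y593I', 'R891L'] -> total ['R891L', 'W14R', 'Y593I']
  At Alpha: gained ['F261G', 'T934M'] -> total ['F261G', 'R891L', 'T934M', 'W14R', 'Y593I']
  At Gamma: gained ['L300G', 'C995H', 'R950V'] -> total ['C995H', 'F261G', 'L300G', 'R891L', 'R950V', 'T934M', 'W14R', 'Y593I']
Mutations(Gamma) = ['C995H', 'F261G', 'L300G', 'R891L', 'R950V', 'T934M', 'W14R', 'Y593I']
Accumulating mutations along path to Iota:
  At Kappa: gained [] -> total []
  At Epsilon: gained ['W14R', 'Y593I', 'R891L'] -> total ['R891L', 'W14R', 'Y593I']
  At Alpha: gained ['F261G', 'T934M'] -> total ['F261G', 'R891L', 'T934M', 'W14R', 'Y593I']
  At Gamma: gained ['L300G', 'C995H', 'R950V'] -> total ['C995H', 'F261G', 'L300G', 'R891L', 'R950V', 'T934M', 'W14R', 'Y593I']
  At Iota: gained ['P796K', 'R267M'] -> total ['C995H', 'F261G', 'L300G', 'P796K', 'R267M', 'R891L', 'R950V', 'T934M', 'W14R', 'Y593I']
Mutations(Iota) = ['C995H', 'F261G', 'L300G', 'P796K', 'R267M', 'R891L', 'R950V', 'T934M', 'W14R', 'Y593I']
Intersection: ['C995H', 'F261G', 'L300G', 'R891L', 'R950V', 'T934M', 'W14R', 'Y593I'] ∩ ['C995H', 'F261G', 'L300G', 'P796K', 'R267M', 'R891L', 'R950V', 'T934M', 'W14R', 'Y593I'] = ['C995H', 'F261G', 'L300G', 'R891L', 'R950V', 'T934M', 'W14R', 'Y593I']

Answer: C995H,F261G,L300G,R891L,R950V,T934M,W14R,Y593I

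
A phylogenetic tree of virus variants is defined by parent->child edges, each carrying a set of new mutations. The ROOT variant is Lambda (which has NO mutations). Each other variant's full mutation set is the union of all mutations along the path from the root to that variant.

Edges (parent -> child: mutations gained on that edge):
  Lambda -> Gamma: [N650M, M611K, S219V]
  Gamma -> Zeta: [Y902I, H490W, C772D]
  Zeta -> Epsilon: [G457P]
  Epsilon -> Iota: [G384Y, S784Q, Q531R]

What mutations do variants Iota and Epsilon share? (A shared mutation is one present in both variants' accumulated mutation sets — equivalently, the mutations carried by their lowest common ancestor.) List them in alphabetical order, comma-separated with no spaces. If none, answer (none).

Accumulating mutations along path to Iota:
  At Lambda: gained [] -> total []
  At Gamma: gained ['N650M', 'M611K', 'S219V'] -> total ['M611K', 'N650M', 'S219V']
  At Zeta: gained ['Y902I', 'H490W', 'C772D'] -> total ['C772D', 'H490W', 'M611K', 'N650M', 'S219V', 'Y902I']
  At Epsilon: gained ['G457P'] -> total ['C772D', 'G457P', 'H490W', 'M611K', 'N650M', 'S219V', 'Y902I']
  At Iota: gained ['G384Y', 'S784Q', 'Q531R'] -> total ['C772D', 'G384Y', 'G457P', 'H490W', 'M611K', 'N650M', 'Q531R', 'S219V', 'S784Q', 'Y902I']
Mutations(Iota) = ['C772D', 'G384Y', 'G457P', 'H490W', 'M611K', 'N650M', 'Q531R', 'S219V', 'S784Q', 'Y902I']
Accumulating mutations along path to Epsilon:
  At Lambda: gained [] -> total []
  At Gamma: gained ['N650M', 'M611K', 'S219V'] -> total ['M611K', 'N650M', 'S219V']
  At Zeta: gained ['Y902I', 'H490W', 'C772D'] -> total ['C772D', 'H490W', 'M611K', 'N650M', 'S219V', 'Y902I']
  At Epsilon: gained ['G457P'] -> total ['C772D', 'G457P', 'H490W', 'M611K', 'N650M', 'S219V', 'Y902I']
Mutations(Epsilon) = ['C772D', 'G457P', 'H490W', 'M611K', 'N650M', 'S219V', 'Y902I']
Intersection: ['C772D', 'G384Y', 'G457P', 'H490W', 'M611K', 'N650M', 'Q531R', 'S219V', 'S784Q', 'Y902I'] ∩ ['C772D', 'G457P', 'H490W', 'M611K', 'N650M', 'S219V', 'Y902I'] = ['C772D', 'G457P', 'H490W', 'M611K', 'N650M', 'S219V', 'Y902I']

Answer: C772D,G457P,H490W,M611K,N650M,S219V,Y902I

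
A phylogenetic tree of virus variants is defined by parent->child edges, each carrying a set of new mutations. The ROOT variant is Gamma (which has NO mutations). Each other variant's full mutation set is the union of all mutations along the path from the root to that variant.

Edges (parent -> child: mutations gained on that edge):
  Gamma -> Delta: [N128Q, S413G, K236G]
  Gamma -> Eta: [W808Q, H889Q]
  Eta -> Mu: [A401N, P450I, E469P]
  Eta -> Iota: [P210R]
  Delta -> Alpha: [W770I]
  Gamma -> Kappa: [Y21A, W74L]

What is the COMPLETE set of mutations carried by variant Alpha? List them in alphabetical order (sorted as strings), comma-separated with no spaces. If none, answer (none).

Answer: K236G,N128Q,S413G,W770I

Derivation:
At Gamma: gained [] -> total []
At Delta: gained ['N128Q', 'S413G', 'K236G'] -> total ['K236G', 'N128Q', 'S413G']
At Alpha: gained ['W770I'] -> total ['K236G', 'N128Q', 'S413G', 'W770I']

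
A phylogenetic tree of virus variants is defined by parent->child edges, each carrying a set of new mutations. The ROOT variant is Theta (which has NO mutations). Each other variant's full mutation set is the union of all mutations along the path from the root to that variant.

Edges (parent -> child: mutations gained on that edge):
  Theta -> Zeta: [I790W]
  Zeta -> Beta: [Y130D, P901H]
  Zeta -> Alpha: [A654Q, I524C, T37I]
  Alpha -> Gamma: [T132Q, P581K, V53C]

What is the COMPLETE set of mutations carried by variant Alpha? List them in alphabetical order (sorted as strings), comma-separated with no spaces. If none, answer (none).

Answer: A654Q,I524C,I790W,T37I

Derivation:
At Theta: gained [] -> total []
At Zeta: gained ['I790W'] -> total ['I790W']
At Alpha: gained ['A654Q', 'I524C', 'T37I'] -> total ['A654Q', 'I524C', 'I790W', 'T37I']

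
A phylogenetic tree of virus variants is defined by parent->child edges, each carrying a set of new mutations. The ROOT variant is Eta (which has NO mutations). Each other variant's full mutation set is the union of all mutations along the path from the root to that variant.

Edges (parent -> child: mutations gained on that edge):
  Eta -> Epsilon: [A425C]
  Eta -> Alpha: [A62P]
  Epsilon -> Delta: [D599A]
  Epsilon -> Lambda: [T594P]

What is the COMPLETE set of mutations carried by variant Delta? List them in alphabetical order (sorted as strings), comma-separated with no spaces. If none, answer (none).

Answer: A425C,D599A

Derivation:
At Eta: gained [] -> total []
At Epsilon: gained ['A425C'] -> total ['A425C']
At Delta: gained ['D599A'] -> total ['A425C', 'D599A']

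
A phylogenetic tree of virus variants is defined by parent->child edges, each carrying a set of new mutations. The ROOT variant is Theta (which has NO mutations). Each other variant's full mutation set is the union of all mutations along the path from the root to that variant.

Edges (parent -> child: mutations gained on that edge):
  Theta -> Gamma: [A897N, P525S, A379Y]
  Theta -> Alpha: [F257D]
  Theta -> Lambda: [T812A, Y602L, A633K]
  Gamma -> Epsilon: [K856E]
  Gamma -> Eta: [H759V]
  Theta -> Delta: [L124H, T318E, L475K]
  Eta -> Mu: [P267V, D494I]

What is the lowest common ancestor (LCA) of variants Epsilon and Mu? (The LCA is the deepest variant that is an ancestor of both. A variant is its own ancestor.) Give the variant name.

Answer: Gamma

Derivation:
Path from root to Epsilon: Theta -> Gamma -> Epsilon
  ancestors of Epsilon: {Theta, Gamma, Epsilon}
Path from root to Mu: Theta -> Gamma -> Eta -> Mu
  ancestors of Mu: {Theta, Gamma, Eta, Mu}
Common ancestors: {Theta, Gamma}
Walk up from Mu: Mu (not in ancestors of Epsilon), Eta (not in ancestors of Epsilon), Gamma (in ancestors of Epsilon), Theta (in ancestors of Epsilon)
Deepest common ancestor (LCA) = Gamma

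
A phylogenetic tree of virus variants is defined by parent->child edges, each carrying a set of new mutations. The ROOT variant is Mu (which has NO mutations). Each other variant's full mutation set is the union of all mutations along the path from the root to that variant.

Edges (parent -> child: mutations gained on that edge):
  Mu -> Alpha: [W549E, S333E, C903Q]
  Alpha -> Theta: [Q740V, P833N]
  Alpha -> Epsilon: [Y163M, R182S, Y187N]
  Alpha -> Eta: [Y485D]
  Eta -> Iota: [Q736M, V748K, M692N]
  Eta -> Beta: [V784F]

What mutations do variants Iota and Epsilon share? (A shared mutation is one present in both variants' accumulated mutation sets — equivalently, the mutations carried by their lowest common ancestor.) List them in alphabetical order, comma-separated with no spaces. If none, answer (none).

Answer: C903Q,S333E,W549E

Derivation:
Accumulating mutations along path to Iota:
  At Mu: gained [] -> total []
  At Alpha: gained ['W549E', 'S333E', 'C903Q'] -> total ['C903Q', 'S333E', 'W549E']
  At Eta: gained ['Y485D'] -> total ['C903Q', 'S333E', 'W549E', 'Y485D']
  At Iota: gained ['Q736M', 'V748K', 'M692N'] -> total ['C903Q', 'M692N', 'Q736M', 'S333E', 'V748K', 'W549E', 'Y485D']
Mutations(Iota) = ['C903Q', 'M692N', 'Q736M', 'S333E', 'V748K', 'W549E', 'Y485D']
Accumulating mutations along path to Epsilon:
  At Mu: gained [] -> total []
  At Alpha: gained ['W549E', 'S333E', 'C903Q'] -> total ['C903Q', 'S333E', 'W549E']
  At Epsilon: gained ['Y163M', 'R182S', 'Y187N'] -> total ['C903Q', 'R182S', 'S333E', 'W549E', 'Y163M', 'Y187N']
Mutations(Epsilon) = ['C903Q', 'R182S', 'S333E', 'W549E', 'Y163M', 'Y187N']
Intersection: ['C903Q', 'M692N', 'Q736M', 'S333E', 'V748K', 'W549E', 'Y485D'] ∩ ['C903Q', 'R182S', 'S333E', 'W549E', 'Y163M', 'Y187N'] = ['C903Q', 'S333E', 'W549E']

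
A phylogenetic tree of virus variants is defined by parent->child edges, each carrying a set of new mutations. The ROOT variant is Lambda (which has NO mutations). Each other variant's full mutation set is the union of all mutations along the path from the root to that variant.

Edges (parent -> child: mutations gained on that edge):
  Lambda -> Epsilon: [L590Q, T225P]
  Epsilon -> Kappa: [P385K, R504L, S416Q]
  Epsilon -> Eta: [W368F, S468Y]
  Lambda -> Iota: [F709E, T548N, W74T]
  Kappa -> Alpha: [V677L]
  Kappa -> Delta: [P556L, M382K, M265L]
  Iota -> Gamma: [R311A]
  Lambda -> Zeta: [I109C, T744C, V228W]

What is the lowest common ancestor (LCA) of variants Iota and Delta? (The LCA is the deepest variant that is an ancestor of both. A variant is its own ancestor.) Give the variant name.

Answer: Lambda

Derivation:
Path from root to Iota: Lambda -> Iota
  ancestors of Iota: {Lambda, Iota}
Path from root to Delta: Lambda -> Epsilon -> Kappa -> Delta
  ancestors of Delta: {Lambda, Epsilon, Kappa, Delta}
Common ancestors: {Lambda}
Walk up from Delta: Delta (not in ancestors of Iota), Kappa (not in ancestors of Iota), Epsilon (not in ancestors of Iota), Lambda (in ancestors of Iota)
Deepest common ancestor (LCA) = Lambda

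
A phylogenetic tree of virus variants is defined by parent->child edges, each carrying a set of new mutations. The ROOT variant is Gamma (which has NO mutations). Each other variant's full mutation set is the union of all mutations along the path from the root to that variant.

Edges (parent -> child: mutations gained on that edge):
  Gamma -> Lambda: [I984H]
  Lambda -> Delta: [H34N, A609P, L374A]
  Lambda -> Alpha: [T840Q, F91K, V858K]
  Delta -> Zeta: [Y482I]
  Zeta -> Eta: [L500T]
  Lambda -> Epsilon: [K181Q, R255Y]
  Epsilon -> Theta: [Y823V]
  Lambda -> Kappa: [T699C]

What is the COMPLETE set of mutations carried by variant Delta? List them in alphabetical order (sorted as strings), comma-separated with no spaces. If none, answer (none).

Answer: A609P,H34N,I984H,L374A

Derivation:
At Gamma: gained [] -> total []
At Lambda: gained ['I984H'] -> total ['I984H']
At Delta: gained ['H34N', 'A609P', 'L374A'] -> total ['A609P', 'H34N', 'I984H', 'L374A']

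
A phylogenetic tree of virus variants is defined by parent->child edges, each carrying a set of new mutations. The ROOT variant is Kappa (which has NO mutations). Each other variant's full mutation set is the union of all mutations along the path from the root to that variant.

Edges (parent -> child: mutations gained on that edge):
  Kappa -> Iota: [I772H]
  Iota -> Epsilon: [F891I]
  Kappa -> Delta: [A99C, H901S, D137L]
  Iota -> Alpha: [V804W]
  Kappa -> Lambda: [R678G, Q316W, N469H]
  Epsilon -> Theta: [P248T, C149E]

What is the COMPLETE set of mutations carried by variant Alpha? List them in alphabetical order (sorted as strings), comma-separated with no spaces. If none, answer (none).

At Kappa: gained [] -> total []
At Iota: gained ['I772H'] -> total ['I772H']
At Alpha: gained ['V804W'] -> total ['I772H', 'V804W']

Answer: I772H,V804W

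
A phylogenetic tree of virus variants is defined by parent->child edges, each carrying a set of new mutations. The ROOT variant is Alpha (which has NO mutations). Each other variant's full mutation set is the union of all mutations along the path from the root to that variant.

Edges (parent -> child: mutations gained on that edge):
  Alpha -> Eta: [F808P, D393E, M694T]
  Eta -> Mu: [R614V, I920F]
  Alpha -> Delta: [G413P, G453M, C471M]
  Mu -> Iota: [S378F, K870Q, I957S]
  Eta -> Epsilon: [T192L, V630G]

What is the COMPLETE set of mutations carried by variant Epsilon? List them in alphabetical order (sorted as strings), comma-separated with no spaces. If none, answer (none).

Answer: D393E,F808P,M694T,T192L,V630G

Derivation:
At Alpha: gained [] -> total []
At Eta: gained ['F808P', 'D393E', 'M694T'] -> total ['D393E', 'F808P', 'M694T']
At Epsilon: gained ['T192L', 'V630G'] -> total ['D393E', 'F808P', 'M694T', 'T192L', 'V630G']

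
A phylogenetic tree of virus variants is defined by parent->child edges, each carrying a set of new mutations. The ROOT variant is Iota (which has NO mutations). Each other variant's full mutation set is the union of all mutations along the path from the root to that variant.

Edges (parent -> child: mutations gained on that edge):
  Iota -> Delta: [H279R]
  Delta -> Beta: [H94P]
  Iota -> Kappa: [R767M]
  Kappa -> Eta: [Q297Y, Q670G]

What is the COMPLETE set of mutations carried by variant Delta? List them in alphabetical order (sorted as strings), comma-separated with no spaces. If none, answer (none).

At Iota: gained [] -> total []
At Delta: gained ['H279R'] -> total ['H279R']

Answer: H279R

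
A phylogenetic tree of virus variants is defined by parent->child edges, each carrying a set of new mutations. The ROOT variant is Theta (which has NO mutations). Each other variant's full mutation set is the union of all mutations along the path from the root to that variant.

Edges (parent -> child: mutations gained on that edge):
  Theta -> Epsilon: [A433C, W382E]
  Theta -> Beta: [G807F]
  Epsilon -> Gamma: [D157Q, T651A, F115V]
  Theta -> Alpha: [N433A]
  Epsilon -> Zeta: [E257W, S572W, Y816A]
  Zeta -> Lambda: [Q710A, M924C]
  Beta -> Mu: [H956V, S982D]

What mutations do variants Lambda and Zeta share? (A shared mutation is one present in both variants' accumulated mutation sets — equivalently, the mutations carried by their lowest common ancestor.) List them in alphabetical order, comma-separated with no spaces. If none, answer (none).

Accumulating mutations along path to Lambda:
  At Theta: gained [] -> total []
  At Epsilon: gained ['A433C', 'W382E'] -> total ['A433C', 'W382E']
  At Zeta: gained ['E257W', 'S572W', 'Y816A'] -> total ['A433C', 'E257W', 'S572W', 'W382E', 'Y816A']
  At Lambda: gained ['Q710A', 'M924C'] -> total ['A433C', 'E257W', 'M924C', 'Q710A', 'S572W', 'W382E', 'Y816A']
Mutations(Lambda) = ['A433C', 'E257W', 'M924C', 'Q710A', 'S572W', 'W382E', 'Y816A']
Accumulating mutations along path to Zeta:
  At Theta: gained [] -> total []
  At Epsilon: gained ['A433C', 'W382E'] -> total ['A433C', 'W382E']
  At Zeta: gained ['E257W', 'S572W', 'Y816A'] -> total ['A433C', 'E257W', 'S572W', 'W382E', 'Y816A']
Mutations(Zeta) = ['A433C', 'E257W', 'S572W', 'W382E', 'Y816A']
Intersection: ['A433C', 'E257W', 'M924C', 'Q710A', 'S572W', 'W382E', 'Y816A'] ∩ ['A433C', 'E257W', 'S572W', 'W382E', 'Y816A'] = ['A433C', 'E257W', 'S572W', 'W382E', 'Y816A']

Answer: A433C,E257W,S572W,W382E,Y816A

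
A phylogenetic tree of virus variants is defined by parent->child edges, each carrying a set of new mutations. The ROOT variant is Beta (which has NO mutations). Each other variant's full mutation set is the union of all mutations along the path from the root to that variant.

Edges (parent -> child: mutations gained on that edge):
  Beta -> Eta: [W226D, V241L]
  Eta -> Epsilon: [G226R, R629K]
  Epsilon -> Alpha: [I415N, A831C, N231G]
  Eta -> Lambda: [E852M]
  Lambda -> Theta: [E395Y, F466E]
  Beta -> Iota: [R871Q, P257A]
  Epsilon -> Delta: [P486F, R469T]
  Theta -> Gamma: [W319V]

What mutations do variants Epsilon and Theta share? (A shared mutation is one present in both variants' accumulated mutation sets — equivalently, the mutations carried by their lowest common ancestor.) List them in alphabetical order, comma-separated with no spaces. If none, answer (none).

Accumulating mutations along path to Epsilon:
  At Beta: gained [] -> total []
  At Eta: gained ['W226D', 'V241L'] -> total ['V241L', 'W226D']
  At Epsilon: gained ['G226R', 'R629K'] -> total ['G226R', 'R629K', 'V241L', 'W226D']
Mutations(Epsilon) = ['G226R', 'R629K', 'V241L', 'W226D']
Accumulating mutations along path to Theta:
  At Beta: gained [] -> total []
  At Eta: gained ['W226D', 'V241L'] -> total ['V241L', 'W226D']
  At Lambda: gained ['E852M'] -> total ['E852M', 'V241L', 'W226D']
  At Theta: gained ['E395Y', 'F466E'] -> total ['E395Y', 'E852M', 'F466E', 'V241L', 'W226D']
Mutations(Theta) = ['E395Y', 'E852M', 'F466E', 'V241L', 'W226D']
Intersection: ['G226R', 'R629K', 'V241L', 'W226D'] ∩ ['E395Y', 'E852M', 'F466E', 'V241L', 'W226D'] = ['V241L', 'W226D']

Answer: V241L,W226D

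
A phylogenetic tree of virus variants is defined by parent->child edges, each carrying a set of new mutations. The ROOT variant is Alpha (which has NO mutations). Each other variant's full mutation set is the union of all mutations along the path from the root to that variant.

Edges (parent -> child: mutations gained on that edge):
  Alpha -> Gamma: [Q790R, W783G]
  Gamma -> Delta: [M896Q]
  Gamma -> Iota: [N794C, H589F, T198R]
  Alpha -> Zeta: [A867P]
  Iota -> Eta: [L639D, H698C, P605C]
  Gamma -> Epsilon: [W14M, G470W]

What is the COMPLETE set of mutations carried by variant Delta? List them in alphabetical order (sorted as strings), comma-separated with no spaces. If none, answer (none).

At Alpha: gained [] -> total []
At Gamma: gained ['Q790R', 'W783G'] -> total ['Q790R', 'W783G']
At Delta: gained ['M896Q'] -> total ['M896Q', 'Q790R', 'W783G']

Answer: M896Q,Q790R,W783G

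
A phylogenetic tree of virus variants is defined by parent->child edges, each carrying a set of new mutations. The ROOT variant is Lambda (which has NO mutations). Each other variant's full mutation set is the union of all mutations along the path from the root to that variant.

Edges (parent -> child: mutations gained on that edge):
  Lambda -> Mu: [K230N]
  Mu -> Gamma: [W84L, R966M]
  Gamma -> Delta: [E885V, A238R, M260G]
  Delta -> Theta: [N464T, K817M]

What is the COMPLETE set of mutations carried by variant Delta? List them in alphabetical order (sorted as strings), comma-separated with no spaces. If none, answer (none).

Answer: A238R,E885V,K230N,M260G,R966M,W84L

Derivation:
At Lambda: gained [] -> total []
At Mu: gained ['K230N'] -> total ['K230N']
At Gamma: gained ['W84L', 'R966M'] -> total ['K230N', 'R966M', 'W84L']
At Delta: gained ['E885V', 'A238R', 'M260G'] -> total ['A238R', 'E885V', 'K230N', 'M260G', 'R966M', 'W84L']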